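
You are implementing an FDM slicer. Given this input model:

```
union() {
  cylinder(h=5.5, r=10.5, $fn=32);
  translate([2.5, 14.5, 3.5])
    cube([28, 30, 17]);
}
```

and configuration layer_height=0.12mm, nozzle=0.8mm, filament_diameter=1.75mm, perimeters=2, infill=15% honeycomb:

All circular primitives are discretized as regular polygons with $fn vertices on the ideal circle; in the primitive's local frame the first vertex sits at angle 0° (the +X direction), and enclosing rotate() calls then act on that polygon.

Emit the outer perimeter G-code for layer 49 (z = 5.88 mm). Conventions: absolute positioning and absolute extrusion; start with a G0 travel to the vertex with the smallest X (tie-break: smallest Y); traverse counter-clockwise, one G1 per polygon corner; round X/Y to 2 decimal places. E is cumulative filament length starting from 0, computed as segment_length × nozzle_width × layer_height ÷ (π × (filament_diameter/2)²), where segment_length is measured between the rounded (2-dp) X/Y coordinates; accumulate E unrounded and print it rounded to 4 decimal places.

G0 X2.50 Y14.50 Z5.88
G1 X30.50 Y14.50 E1.1175
G1 X30.50 Y44.50 E2.3149
G1 X2.50 Y44.50 E3.4324
G1 X2.50 Y14.50 E4.6298

At z = 5.88 mm: the cylinder does not reach this height (z outside [0, 5.5]); the cube at (2.5, 14.5) is present — its section is the full 28×30 rectangle; Combining (union): only the 28×30 cube at (2.5, 14.5) is present, so the union is just that shape — 1 connected region. The outline is a single polygon with 4 vertices. Extrusion per mm of travel: 0.8 × 0.12 / (π × 0.875²) = 0.039912. Accumulating E over each segment gives final E = 4.6298.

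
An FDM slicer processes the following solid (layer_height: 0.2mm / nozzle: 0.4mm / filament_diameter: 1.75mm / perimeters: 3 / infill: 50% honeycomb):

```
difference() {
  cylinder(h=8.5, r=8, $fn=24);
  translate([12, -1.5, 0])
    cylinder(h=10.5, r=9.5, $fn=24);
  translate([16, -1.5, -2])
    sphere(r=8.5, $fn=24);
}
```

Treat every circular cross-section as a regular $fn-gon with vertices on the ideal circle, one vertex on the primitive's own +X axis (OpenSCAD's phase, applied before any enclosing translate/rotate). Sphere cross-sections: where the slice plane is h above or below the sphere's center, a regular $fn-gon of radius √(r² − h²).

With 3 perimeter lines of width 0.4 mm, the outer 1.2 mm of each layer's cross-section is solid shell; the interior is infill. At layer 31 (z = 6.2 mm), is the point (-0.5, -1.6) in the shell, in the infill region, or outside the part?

infill

At z = 6.2 mm: the cylinder: section is a regular 24-gon, circumradius r=8; the r=9.5 cylinder at (12, -1.5) contributes a regular 24-gon of circumradius 9.5; the r=8.5 sphere at (16, -1.5) contributes a regular 24-gon of circumradius √(8.5²−8.2²) = 2.238; After the difference (first − rest): starting from the r=8 cylinder, the r=9.5 cylinder at (12, -1.5) partially overlaps it — only the 45.57 mm² overlap (of its 280.30 mm²) is removed, clipping the outline; the r=8.5 sphere at (16, -1.5) misses the remaining region (no effect) — 1 connected region. Overall, the cross-section is a single solid region. The nearest boundary edge runs (2.50, -1.50)→(2.82, -3.96); distance from the point to it = 3.00 mm. The point is inside the cross-section and 3.00 mm from the nearest boundary — more than the 1.2 mm shell width (3 × 0.4), so it's in the infill interior.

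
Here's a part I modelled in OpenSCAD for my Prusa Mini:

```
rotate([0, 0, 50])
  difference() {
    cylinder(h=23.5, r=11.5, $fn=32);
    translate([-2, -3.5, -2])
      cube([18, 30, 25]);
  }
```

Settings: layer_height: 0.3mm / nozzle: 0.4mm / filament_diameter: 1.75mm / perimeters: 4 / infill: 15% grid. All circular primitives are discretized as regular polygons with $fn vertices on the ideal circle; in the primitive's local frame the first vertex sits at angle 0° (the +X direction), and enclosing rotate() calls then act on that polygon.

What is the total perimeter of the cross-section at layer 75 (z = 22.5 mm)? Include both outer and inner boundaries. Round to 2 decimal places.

At z = 22.5 mm: the cylinder: section is a regular 32-gon, circumradius r=11.5 (perimeter = 2·32·11.500·sin(180°/32) = 72.14 mm); the 18×30 cube at (-2, -3.5) contributes its full rectangle (perimeter 96.00 mm); Taking the first minus the rest: starting from the r=11.5 cylinder, the 18×30 cube at (-2, -3.5) partially overlaps it — only the 172.49 mm² overlap (of its 540.00 mm²) is removed, clipping the outline — boundary = 76.23 mm; (whole slice rotated 50° about Z — lengths, areas and connectivity unchanged). Overall, the cross-section is a single solid region. Total boundary length (outer) = 76.23 mm.

76.23 mm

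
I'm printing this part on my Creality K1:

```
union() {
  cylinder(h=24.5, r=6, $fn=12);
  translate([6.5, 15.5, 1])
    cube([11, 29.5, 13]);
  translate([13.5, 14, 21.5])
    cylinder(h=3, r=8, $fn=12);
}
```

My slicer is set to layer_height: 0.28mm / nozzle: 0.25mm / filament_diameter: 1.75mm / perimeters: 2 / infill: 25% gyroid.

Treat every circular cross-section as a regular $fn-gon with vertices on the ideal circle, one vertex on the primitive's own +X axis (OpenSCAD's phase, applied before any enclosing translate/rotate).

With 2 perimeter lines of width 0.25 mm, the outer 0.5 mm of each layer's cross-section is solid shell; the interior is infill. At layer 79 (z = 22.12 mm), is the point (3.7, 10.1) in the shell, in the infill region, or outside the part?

outside

At z = 22.12 mm: the r=6 cylinder contributes a regular 12-gon of circumradius 6; the cube at (6.5, 15.5) is not intersected at this z (z outside [1, 14]); the r=8 cylinder at (13.5, 14) gives a regular 12-gon of circumradius 8 (constant along its height); Taking the union: the 2 present regions are separate (no shared area or edge), so areas and boundary lengths simply add and each stays a separate island — 2 connected regions. Overall, the cross-section has 2 separate islands. The nearest boundary edge runs (6.57, 10.00)→(5.50, 14.00); distance from the point to it = 2.75 mm. The point is not inside any of the regions above, so it lies outside the cross-section (2.75 mm from the nearest boundary).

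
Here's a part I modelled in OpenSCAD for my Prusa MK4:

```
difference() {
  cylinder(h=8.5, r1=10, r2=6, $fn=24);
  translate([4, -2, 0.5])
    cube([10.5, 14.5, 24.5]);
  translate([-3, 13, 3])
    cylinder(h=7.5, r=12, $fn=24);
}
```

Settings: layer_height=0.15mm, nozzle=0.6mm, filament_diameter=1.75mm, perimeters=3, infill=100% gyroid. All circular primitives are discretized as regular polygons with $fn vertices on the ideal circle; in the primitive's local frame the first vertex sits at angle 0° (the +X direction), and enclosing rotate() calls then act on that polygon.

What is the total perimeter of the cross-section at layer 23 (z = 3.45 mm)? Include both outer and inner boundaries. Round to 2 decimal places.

48.74 mm

At z = 3.45 mm: the cone: at t=0.406 of its height the radius interpolates to r₁+(r₂−r₁)t = 8.376, giving a regular 24-gon of that circumradius (perimeter = 2·24·8.376·sin(180°/24) = 52.48 mm); the 10.5×14.5 cube at (4, -2) contributes its full rectangle (perimeter 50.00 mm); the r=12 cylinder at (-3, 13) gives a regular 24-gon of circumradius 12 (constant along its height) (perimeter = 2·24·12.000·sin(180°/24) = 75.18 mm); Subtracting the remaining from the first: starting from the cone, the 10.5×14.5 cube at (4, -2) partially overlaps it — only the 30.99 mm² overlap (of its 152.25 mm²) is removed, clipping the outline; the r=12 cylinder at (-3, 13) partially overlaps it — only the 66.25 mm² overlap (of its 447.24 mm²) is removed, clipping the outline — boundary = 48.74 mm. Overall, the cross-section is a single solid region. Total boundary length (outer) = 48.74 mm.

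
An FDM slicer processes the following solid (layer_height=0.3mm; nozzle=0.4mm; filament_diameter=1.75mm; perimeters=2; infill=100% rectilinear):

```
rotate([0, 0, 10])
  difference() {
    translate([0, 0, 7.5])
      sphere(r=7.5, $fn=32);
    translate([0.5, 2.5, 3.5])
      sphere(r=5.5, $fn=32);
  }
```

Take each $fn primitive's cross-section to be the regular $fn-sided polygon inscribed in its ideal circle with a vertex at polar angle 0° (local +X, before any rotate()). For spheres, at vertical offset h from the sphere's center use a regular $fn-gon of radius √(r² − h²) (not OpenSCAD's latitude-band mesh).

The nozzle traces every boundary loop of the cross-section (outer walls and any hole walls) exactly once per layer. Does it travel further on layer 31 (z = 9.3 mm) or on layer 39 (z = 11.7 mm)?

layer 31 (z = 9.3 mm)

Layer 31 (z = 9.3): the r=7.5 sphere slices to a regular 32-gon of circumradius 7.281 (√(r²−h²) with h=1.8 from center) (perimeter = 2·32·7.281·sin(180°/32) = 45.67 mm); the sphere at (0.5, 2.5) does not reach this height (|z−center|=5.800 > r=5.5); Taking the first minus the rest: none of the subtracted shapes is present at this height, so the r=7.5 sphere is unchanged — boundary = 45.67 mm; (whole slice rotated 10° about Z — lengths, areas and connectivity unchanged). So its perimeter = 45.67 mm. Layer 39 (z = 11.7): the r=7.5 sphere slices to a regular 32-gon of circumradius 6.214 (√(r²−h²) with h=4.2 from center) (perimeter = 2·32·6.214·sin(180°/32) = 38.98 mm); the sphere at (0.5, 2.5) does not reach this height (|z−center|=8.200 > r=5.5); Taking the first minus the rest: none of the subtracted shapes is present at this height, so the r=7.5 sphere is unchanged — boundary = 38.98 mm; (whole slice rotated 10° about Z — lengths, areas and connectivity unchanged). So its perimeter = 38.98 mm. Layer 31 is larger (45.67 vs 38.98 mm).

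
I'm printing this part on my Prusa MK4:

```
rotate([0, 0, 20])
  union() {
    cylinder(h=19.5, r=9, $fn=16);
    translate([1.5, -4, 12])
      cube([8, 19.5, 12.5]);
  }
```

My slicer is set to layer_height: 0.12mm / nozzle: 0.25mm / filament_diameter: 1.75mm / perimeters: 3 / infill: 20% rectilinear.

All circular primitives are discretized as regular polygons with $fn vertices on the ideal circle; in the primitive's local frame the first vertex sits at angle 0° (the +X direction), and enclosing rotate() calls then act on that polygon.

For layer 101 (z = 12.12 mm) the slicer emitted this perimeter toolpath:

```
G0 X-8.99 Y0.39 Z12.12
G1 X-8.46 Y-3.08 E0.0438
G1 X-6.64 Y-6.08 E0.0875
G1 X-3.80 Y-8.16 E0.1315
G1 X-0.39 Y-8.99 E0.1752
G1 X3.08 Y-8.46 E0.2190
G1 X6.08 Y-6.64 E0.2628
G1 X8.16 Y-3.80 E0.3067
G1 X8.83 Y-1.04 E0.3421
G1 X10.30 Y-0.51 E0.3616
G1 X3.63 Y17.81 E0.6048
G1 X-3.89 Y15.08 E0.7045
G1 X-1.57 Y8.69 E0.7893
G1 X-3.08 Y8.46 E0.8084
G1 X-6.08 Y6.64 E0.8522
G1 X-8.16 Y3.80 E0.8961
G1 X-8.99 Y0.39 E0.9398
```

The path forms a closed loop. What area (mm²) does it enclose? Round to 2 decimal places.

Apply the shoelace formula to the sequence of (X, Y) vertices; enclosed area = 327.04 mm².

327.04 mm²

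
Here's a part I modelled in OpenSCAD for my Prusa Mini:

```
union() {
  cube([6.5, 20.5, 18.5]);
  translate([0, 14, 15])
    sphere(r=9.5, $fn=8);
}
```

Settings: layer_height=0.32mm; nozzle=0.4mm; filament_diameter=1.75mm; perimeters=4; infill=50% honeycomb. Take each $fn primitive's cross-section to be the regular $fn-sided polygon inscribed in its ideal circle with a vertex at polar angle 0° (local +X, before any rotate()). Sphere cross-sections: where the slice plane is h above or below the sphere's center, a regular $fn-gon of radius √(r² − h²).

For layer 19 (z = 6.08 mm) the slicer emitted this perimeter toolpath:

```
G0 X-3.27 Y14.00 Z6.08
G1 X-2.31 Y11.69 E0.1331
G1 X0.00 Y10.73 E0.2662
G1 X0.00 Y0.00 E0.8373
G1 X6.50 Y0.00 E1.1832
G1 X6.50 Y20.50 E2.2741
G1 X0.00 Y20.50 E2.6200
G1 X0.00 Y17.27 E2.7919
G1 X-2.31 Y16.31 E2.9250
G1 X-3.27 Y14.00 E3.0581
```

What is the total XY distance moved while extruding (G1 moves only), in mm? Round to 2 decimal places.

57.47 mm

Sum the Euclidean lengths of each G1 segment: total = 57.47 mm.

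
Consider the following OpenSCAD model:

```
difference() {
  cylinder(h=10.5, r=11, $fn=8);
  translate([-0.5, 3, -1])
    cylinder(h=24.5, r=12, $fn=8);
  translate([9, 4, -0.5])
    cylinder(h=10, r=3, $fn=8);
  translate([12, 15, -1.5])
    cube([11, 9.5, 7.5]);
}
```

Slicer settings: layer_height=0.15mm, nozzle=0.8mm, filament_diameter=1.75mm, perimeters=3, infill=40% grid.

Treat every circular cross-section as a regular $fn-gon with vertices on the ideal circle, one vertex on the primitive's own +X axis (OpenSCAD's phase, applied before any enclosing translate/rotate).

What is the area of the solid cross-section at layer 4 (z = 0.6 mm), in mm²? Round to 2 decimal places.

At z = 0.6 mm: the r=11 cylinder gives a regular 8-gon of circumradius 11 (constant along its height) (area = (8/2)·11.000²·sin(360°/8) = 342.24 mm²); the r=12 cylinder at (-0.5, 3) contributes a regular 8-gon of circumradius 12 (area = (8/2)·12.000²·sin(360°/8) = 407.29 mm²); the r=3 cylinder at (9, 4) gives a regular 8-gon of circumradius 3 (constant along its height) (area = (8/2)·3.000²·sin(360°/8) = 25.46 mm²); the 11×9.5 cube at (12, 15) contributes its full rectangle (area 104.50 mm²); Taking the first minus the rest: starting from the r=11 cylinder (342.24 mm²), the r=12 cylinder at (-0.5, 3) partially overlaps it — only the 304.73 mm² overlap (of its 407.29 mm²) is removed, clipping the outline; the r=3 cylinder at (9, 4) misses the remaining region (no effect); the 11×9.5 cube at (12, 15) misses the remaining region (no effect) — area = 37.51 mm². Overall, the cross-section is a single solid region. Net area = 37.51 mm².

37.51 mm²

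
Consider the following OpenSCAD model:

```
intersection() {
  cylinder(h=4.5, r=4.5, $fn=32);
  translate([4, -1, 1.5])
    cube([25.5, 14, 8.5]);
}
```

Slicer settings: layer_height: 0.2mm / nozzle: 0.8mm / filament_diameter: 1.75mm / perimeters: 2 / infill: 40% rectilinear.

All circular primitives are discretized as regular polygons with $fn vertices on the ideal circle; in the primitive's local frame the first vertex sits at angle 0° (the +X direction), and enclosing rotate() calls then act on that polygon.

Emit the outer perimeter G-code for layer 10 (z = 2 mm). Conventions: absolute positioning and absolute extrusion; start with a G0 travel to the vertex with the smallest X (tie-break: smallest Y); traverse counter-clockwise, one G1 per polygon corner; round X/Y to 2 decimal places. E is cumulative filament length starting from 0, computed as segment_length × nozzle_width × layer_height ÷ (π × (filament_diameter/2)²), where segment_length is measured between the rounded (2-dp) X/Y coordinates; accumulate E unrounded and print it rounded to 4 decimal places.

G0 X4.00 Y-1.00 Z2.00
G1 X4.38 Y-1.00 E0.0253
G1 X4.41 Y-0.88 E0.0335
G1 X4.50 Y0.00 E0.0923
G1 X4.41 Y0.88 E0.1512
G1 X4.16 Y1.72 E0.2095
G1 X4.00 Y2.02 E0.2321
G1 X4.00 Y-1.00 E0.4330

At z = 2 mm: the r=4.5 cylinder gives a regular 32-gon of circumradius 4.5 (constant along its height); the cube at (4, -1) is present — its section is the full 25.5×14 rectangle; Taking the intersection: the 25.5×14 cube at (4, -1) partially overlaps the r=4.5 cylinder; clipping to the common part keeps 1.11 mm² — 1 connected region. The outline is a single polygon with 7 vertices. Extrusion per mm of travel: 0.8 × 0.2 / (π × 0.875²) = 0.066520. Accumulating E over each segment gives final E = 0.4330.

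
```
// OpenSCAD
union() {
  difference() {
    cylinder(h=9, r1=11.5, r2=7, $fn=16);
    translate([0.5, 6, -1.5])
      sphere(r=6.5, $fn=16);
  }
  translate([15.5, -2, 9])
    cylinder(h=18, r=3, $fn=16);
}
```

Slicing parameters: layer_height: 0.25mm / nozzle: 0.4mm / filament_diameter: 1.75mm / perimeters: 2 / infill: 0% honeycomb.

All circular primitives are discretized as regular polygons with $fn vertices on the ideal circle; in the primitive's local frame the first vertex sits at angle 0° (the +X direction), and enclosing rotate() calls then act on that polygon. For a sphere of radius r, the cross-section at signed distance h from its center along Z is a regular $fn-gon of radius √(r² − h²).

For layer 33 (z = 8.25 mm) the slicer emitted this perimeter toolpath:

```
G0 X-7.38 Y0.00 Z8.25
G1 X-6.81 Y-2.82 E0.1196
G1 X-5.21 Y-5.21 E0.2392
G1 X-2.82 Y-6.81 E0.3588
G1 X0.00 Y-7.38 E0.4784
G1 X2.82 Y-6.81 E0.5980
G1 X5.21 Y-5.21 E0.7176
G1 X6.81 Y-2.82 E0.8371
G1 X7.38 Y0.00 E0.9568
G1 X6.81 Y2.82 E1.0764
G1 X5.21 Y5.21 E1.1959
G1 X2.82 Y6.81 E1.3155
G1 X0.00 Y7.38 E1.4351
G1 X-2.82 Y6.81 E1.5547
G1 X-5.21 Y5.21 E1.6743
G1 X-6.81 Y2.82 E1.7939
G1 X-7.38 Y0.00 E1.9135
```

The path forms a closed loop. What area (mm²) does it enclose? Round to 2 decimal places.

Apply the shoelace formula to the sequence of (X, Y) vertices; enclosed area = 166.40 mm².

166.40 mm²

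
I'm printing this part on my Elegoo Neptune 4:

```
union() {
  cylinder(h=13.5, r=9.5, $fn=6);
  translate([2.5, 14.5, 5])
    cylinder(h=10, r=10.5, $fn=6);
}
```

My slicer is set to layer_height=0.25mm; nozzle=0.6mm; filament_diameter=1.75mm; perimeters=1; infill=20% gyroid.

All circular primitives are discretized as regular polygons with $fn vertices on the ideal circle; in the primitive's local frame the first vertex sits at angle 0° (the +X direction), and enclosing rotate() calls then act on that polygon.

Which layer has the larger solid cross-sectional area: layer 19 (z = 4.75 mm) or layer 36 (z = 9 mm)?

layer 36 (z = 9 mm)

Layer 19 (z = 4.75): the cylinder: section is a regular 6-gon, circumradius r=9.5 (area = (6/2)·9.500²·sin(360°/6) = 234.48 mm²); the cylinder at (2.5, 14.5) is not intersected at this z (z outside [5, 15]); Combining (union): only the r=9.5 cylinder is present, so the union is just that shape — area = 234.48 mm². So its area = 234.48 mm². Layer 36 (z = 9): the cylinder: section is a regular 6-gon, circumradius r=9.5 (area = (6/2)·9.500²·sin(360°/6) = 234.48 mm²); the r=10.5 cylinder at (2.5, 14.5) gives a regular 6-gon of circumradius 10.5 (constant along its height) (area = (6/2)·10.500²·sin(360°/6) = 286.44 mm²); Merging all regions: the regions partially overlap — summed areas 520.91 mm² minus the doubly-counted overlap 25.75 mm² gives 495.17 mm² — area = 495.17 mm². So its area = 495.17 mm². Layer 36 is larger (495.17 vs 234.48 mm²).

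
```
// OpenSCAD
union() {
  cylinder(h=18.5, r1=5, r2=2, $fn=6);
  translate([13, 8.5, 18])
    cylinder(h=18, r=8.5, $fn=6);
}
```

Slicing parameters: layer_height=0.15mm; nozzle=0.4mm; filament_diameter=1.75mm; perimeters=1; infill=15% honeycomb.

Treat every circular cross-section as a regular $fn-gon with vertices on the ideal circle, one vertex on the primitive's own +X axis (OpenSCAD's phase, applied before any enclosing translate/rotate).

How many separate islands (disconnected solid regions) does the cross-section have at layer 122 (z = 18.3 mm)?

At z = 18.3 mm: the cone (r1=5→r2=2) has section circumradius 2.032 here — a regular 6-gon; the cylinder at (13, 8.5): section is a regular 6-gon, circumradius r=8.5; Taking the union: the 2 present regions are separate (no shared area or edge), so areas and boundary lengths simply add and each stays a separate island — 2 connected regions. Overall, the cross-section has 2 separate islands. Island count = 2.

2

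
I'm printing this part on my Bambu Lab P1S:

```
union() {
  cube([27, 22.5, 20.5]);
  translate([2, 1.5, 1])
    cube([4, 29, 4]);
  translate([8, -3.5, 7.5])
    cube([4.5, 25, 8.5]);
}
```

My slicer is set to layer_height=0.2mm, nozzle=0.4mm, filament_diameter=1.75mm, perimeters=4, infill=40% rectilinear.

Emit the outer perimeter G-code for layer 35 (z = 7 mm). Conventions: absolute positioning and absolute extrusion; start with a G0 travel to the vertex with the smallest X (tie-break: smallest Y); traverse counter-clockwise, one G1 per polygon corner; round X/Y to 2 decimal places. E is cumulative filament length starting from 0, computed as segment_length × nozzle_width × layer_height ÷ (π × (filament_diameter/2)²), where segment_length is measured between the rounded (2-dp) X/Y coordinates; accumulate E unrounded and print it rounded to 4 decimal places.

At z = 7 mm: the cube is present — its section is the full 27×22.5 rectangle; the cube at (2, 1.5) does not reach this height (z outside [1, 5]); the cube at (8, -3.5) is not intersected at this z (z outside [7.5, 16]); Merging all regions: only the 27×22.5 cube is present, so the union is just that shape — 1 connected region. The outline is a single polygon with 4 vertices. Extrusion per mm of travel: 0.4 × 0.2 / (π × 0.875²) = 0.033260. Accumulating E over each segment gives final E = 3.2928.

G0 X0.00 Y0.00 Z7.00
G1 X27.00 Y0.00 E0.8980
G1 X27.00 Y22.50 E1.6464
G1 X0.00 Y22.50 E2.5444
G1 X0.00 Y0.00 E3.2928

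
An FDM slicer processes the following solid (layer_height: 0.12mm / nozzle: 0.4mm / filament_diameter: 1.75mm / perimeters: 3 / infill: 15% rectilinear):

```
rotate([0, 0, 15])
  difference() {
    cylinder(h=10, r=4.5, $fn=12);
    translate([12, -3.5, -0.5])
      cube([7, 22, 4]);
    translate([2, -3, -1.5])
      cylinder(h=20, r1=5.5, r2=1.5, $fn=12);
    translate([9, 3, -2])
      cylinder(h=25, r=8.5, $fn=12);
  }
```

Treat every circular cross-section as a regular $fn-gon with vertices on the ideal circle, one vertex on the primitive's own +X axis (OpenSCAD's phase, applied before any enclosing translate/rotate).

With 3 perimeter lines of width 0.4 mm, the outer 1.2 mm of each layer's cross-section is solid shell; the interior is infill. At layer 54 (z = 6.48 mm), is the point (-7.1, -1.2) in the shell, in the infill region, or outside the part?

outside

At z = 6.48 mm: the r=4.5 cylinder contributes a regular 12-gon of circumradius 4.5; the cube at (12, -3.5) does not reach this height (z outside [-0.5, 3.5]); the cone at (2, -3) contributes a regular 12-gon of circumradius 3.904 (interpolated between r1=5.5 and r2=1.5 at t=0.399); the cylinder at (9, 3): section is a regular 12-gon, circumradius r=8.5; After the difference (first − rest): starting from the r=4.5 cylinder, the cone at (2, -3) partially overlaps it — only the 24.16 mm² overlap (of its 45.72 mm²) is removed, clipping the outline; the r=8.5 cylinder at (9, 3) partially overlaps it — only the 9.59 mm² overlap (of its 216.75 mm²) is removed, clipping the outline — 1 connected region; (whole slice rotated 15° about Z — lengths, areas and connectivity unchanged). Overall, the cross-section is a single solid region. Undo the 15° rotation: the query point maps to (-7.169, 0.679) in the un-rotated model frame. The nearest boundary edge runs (-3.90, -2.25)→(-4.50, 0.00); distance from the point to it = 2.75 mm. The point is not inside any of the regions above, so it lies outside the cross-section (2.75 mm from the nearest boundary).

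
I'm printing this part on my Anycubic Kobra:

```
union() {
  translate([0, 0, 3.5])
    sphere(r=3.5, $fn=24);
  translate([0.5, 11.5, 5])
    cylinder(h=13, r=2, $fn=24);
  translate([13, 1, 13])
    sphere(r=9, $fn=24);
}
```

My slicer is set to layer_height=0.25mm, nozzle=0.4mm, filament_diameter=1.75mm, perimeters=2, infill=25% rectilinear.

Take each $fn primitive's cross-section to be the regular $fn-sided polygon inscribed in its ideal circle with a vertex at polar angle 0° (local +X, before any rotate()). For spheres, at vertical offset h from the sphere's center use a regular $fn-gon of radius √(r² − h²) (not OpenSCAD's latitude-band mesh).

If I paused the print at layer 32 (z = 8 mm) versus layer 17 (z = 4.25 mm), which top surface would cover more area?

layer 32 (z = 8 mm)

Layer 32 (z = 8): the sphere does not reach this height (|z−center|=4.500 > r=3.5); the cylinder at (0.5, 11.5): section is a regular 24-gon, circumradius r=2 (area = (24/2)·2.000²·sin(360°/24) = 12.42 mm²); the r=9 sphere at (13, 1) slices to a regular 24-gon of circumradius 7.483 (√(r²−h²) with h=5 from center) (area = (24/2)·7.483²·sin(360°/24) = 173.93 mm²); Combining (union): the 2 present regions are separate (no shared area or edge), so areas and boundary lengths simply add and each stays a separate island — area = 186.35 mm². So its area = 186.35 mm². Layer 17 (z = 4.25): the r=3.5 sphere contributes a regular 24-gon of circumradius √(3.5²−0.75²) = 3.419 (area = (24/2)·3.419²·sin(360°/24) = 36.30 mm²); the cylinder at (0.5, 11.5) is not intersected at this z (z outside [5, 18]); the sphere at (13, 1): section is a regular 24-gon, circumradius = √(r²−h²) = √(9²−8.75²) = 2.107 (area = (24/2)·2.107²·sin(360°/24) = 13.78 mm²); Combining (union): the 2 present regions are separate (no shared area or edge), so areas and boundary lengths simply add and each stays a separate island — area = 50.08 mm². So its area = 50.08 mm². Layer 32 is larger (186.35 vs 50.08 mm²).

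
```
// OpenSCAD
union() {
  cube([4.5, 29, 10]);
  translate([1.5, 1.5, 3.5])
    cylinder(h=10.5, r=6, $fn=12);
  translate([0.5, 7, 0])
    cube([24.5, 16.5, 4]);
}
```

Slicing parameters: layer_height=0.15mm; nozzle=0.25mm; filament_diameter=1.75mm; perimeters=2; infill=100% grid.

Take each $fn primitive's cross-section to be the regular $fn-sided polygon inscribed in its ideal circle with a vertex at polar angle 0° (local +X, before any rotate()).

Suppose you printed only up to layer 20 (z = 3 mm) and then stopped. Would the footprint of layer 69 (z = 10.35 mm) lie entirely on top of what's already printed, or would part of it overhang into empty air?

part overhangs

Compare the two slices. At z = 3: the cube (footprint 4.5×29) is included at this height (area 130.50 mm²); the cylinder at (1.5, 1.5) is not intersected at this z (z outside [3.5, 14]); the cube at (0.5, 7) (footprint 24.5×16.5) is included at this height (area 404.25 mm²); Combining (union): the regions partially overlap — summed areas 534.75 mm² minus the doubly-counted overlap 66.00 mm² gives 468.75 mm² — area = 468.75 mm². At z = 10.35: the cube is not intersected at this z (z outside [0, 10]); the cylinder at (1.5, 1.5): section is a regular 12-gon, circumradius r=6 (area = (12/2)·6.000²·sin(360°/12) = 108.00 mm²); the cube at (0.5, 7) does not reach this height (z outside [0, 4]); Taking the union: only the r=6 cylinder at (1.5, 1.5) is present, so the union is just that shape — area = 108.00 mm². Checking containment: at z = 10.35 the cross-section extends beyond the z = 3 cross-section by about 75.76 mm².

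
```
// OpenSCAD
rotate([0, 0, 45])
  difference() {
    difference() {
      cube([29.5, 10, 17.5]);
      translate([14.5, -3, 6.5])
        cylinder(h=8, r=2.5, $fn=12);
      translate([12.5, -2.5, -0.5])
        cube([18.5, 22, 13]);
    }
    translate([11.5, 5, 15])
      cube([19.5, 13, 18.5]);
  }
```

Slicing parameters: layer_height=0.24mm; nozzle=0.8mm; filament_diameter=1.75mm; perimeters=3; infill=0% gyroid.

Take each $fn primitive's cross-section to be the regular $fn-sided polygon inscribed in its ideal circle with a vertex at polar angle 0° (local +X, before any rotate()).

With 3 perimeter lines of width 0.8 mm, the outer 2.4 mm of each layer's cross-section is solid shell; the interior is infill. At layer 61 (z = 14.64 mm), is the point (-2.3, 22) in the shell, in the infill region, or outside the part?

outside

At z = 14.64 mm: the 29.5×10 cube contributes its full rectangle; the cylinder at (14.5, -3) does not reach this height (z outside [6.5, 14.5]); the cube at (12.5, -2.5) does not reach this height (z outside [-0.5, 12.5]); Taking the first minus the rest: none of the subtracted shapes is present at this height, so the 29.5×10 cube is unchanged — 1 connected region; the cube at (11.5, 5) is not intersected at this z (z outside [15, 33.5]); After the difference (first − rest): none of the subtracted shapes is present at this height, so that combined region is unchanged — 1 connected region; (rotated 45° about Z; rotation is an isometry so areas/perimeters/island counts are preserved). Overall, the cross-section is a single solid region. Undo the 45° rotation: the query point maps to (13.930, 17.183) in the un-rotated model frame. The nearest boundary edge runs (29.50, 10.00)→(0.00, 10.00); distance from the point to it = 7.18 mm. The point is not inside any of the regions above, so it lies outside the cross-section (7.18 mm from the nearest boundary).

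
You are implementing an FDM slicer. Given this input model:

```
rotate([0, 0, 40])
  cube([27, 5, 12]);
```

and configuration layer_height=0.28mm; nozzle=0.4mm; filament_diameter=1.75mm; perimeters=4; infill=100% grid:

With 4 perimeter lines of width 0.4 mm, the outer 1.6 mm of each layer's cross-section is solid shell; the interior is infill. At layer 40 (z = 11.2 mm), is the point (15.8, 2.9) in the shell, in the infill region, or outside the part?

At z = 11.2 mm: the 27×5 cube contributes its full rectangle; (rotated 40° about Z; rotation is an isometry so areas/perimeters/island counts are preserved). Overall, the cross-section is a single solid region. Undo the 40° rotation: the query point maps to (13.968, -7.935) in the un-rotated model frame. The nearest boundary edge runs (0.00, 0.00)→(27.00, 0.00); distance from the point to it = 7.93 mm. The point is not inside any of the regions above, so it lies outside the cross-section (7.93 mm from the nearest boundary).

outside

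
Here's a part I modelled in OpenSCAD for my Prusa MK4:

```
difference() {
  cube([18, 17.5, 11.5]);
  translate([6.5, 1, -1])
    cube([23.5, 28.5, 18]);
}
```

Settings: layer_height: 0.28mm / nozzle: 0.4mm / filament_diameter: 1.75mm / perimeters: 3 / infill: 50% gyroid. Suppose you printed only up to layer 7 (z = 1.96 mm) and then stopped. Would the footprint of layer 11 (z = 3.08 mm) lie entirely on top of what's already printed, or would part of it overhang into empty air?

Compare the two slices. At z = 1.96: the cube (footprint 18×17.5) is included at this height (area 315.00 mm²); the cube at (6.5, 1) is present — its section is the full 23.5×28.5 rectangle (area 669.75 mm²); Subtracting the remaining from the first: starting from the 18×17.5 cube (315.00 mm²), the 23.5×28.5 cube at (6.5, 1) partially overlaps it — only the 189.75 mm² overlap (of its 669.75 mm²) is removed, clipping the outline — area = 125.25 mm². At z = 3.08: the 18×17.5 cube contributes its full rectangle (area 315.00 mm²); the 23.5×28.5 cube at (6.5, 1) contributes its full rectangle (area 669.75 mm²); Subtracting the remaining from the first: starting from the 18×17.5 cube (315.00 mm²), the 23.5×28.5 cube at (6.5, 1) partially overlaps it — only the 189.75 mm² overlap (of its 669.75 mm²) is removed, clipping the outline — area = 125.25 mm². Checking containment: the cross-section at z = 3.08 is a subset of the cross-section at z = 1.96.

entirely on top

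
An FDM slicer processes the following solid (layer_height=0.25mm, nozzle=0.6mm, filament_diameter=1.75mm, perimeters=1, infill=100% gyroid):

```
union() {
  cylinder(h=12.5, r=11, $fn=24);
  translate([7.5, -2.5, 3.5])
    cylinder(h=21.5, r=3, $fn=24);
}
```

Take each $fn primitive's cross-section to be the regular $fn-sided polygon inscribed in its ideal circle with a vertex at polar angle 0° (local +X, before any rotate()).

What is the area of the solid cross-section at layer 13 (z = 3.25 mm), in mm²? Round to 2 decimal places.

At z = 3.25 mm: the r=11 cylinder contributes a regular 24-gon of circumradius 11 (area = (24/2)·11.000²·sin(360°/24) = 375.81 mm²); the cylinder at (7.5, -2.5) does not reach this height (z outside [3.5, 25]); Combining (union): only the r=11 cylinder is present, so the union is just that shape — area = 375.81 mm². Overall, the cross-section is a single solid region. Net area = 375.81 mm².

375.81 mm²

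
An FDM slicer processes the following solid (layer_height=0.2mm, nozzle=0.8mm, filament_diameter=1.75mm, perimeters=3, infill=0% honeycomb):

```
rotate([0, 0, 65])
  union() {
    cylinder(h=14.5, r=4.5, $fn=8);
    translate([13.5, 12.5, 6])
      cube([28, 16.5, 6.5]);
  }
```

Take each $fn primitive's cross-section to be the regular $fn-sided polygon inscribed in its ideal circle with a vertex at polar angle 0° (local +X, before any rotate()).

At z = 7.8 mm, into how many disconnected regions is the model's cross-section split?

At z = 7.8 mm: the r=4.5 cylinder contributes a regular 8-gon of circumradius 4.5; the cube at (13.5, 12.5) is present — its section is the full 28×16.5 rectangle; Combining (union): the 2 present regions are separate (no shared area or edge), so areas and boundary lengths simply add and each stays a separate island — 2 connected regions; (whole slice rotated 65° about Z — lengths, areas and connectivity unchanged). The result has 2 disconnected regions.

2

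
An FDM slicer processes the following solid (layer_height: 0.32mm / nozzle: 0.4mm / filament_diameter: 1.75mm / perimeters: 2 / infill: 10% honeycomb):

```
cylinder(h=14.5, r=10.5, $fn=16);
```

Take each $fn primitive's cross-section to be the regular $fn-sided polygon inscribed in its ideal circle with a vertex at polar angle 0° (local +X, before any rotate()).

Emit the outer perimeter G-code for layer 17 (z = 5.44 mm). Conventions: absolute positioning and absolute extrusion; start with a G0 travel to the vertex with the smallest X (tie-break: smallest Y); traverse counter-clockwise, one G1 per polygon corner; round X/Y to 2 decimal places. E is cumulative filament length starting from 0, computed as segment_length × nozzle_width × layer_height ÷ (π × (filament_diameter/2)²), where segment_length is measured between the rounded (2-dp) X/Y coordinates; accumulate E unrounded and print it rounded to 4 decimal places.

At z = 5.44 mm: the r=10.5 cylinder contributes a regular 16-gon of circumradius 10.5. The outline is a single polygon with 16 vertices. Extrusion per mm of travel: 0.4 × 0.32 / (π × 0.875²) = 0.053216. Accumulating E over each segment gives final E = 3.4878.

G0 X-10.50 Y0.00 Z5.44
G1 X-9.70 Y-4.02 E0.2181
G1 X-7.42 Y-7.42 E0.4360
G1 X-4.02 Y-9.70 E0.6538
G1 X0.00 Y-10.50 E0.8720
G1 X4.02 Y-9.70 E1.0901
G1 X7.42 Y-7.42 E1.3079
G1 X9.70 Y-4.02 E1.5258
G1 X10.50 Y0.00 E1.7439
G1 X9.70 Y4.02 E1.9620
G1 X7.42 Y7.42 E2.1799
G1 X4.02 Y9.70 E2.3977
G1 X0.00 Y10.50 E2.6159
G1 X-4.02 Y9.70 E2.8340
G1 X-7.42 Y7.42 E3.0518
G1 X-9.70 Y4.02 E3.2697
G1 X-10.50 Y0.00 E3.4878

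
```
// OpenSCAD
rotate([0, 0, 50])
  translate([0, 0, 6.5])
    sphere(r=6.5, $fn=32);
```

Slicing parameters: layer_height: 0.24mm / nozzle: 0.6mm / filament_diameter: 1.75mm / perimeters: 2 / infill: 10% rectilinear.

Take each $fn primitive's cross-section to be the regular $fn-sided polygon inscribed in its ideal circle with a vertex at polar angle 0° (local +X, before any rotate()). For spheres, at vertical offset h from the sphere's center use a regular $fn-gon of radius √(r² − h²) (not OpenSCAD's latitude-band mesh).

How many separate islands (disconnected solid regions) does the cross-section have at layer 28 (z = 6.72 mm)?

1

At z = 6.72 mm: the r=6.5 sphere contributes a regular 32-gon of circumradius √(6.5²−0.22²) = 6.496; (whole slice rotated 50° about Z — lengths, areas and connectivity unchanged). Overall, the cross-section is a single solid region. Island count = 1.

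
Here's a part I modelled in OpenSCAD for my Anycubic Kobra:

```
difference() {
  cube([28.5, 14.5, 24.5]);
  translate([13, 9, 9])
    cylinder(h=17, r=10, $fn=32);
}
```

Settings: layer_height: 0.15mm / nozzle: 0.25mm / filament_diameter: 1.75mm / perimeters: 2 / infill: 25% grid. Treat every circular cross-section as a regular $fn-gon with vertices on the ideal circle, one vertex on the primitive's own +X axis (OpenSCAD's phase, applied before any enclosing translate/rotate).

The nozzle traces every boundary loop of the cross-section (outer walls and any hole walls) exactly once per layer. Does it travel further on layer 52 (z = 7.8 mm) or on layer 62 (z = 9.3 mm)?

Layer 52 (z = 7.8): the 28.5×14.5 cube contributes its full rectangle (perimeter 86.00 mm); the cylinder at (13, 9) is absent (z outside [9, 26]); Subtracting the remaining from the first: none of the subtracted shapes is present at this height, so the 28.5×14.5 cube is unchanged — boundary = 86.00 mm. So its perimeter = 86.00 mm. Layer 62 (z = 9.3): the 28.5×14.5 cube contributes its full rectangle (perimeter 86.00 mm); the cylinder at (13, 9): section is a regular 32-gon, circumradius r=10 (perimeter = 2·32·10.000·sin(180°/32) = 62.73 mm); After the difference (first − rest): starting from the 28.5×14.5 cube, the r=10 cylinder at (13, 9) partially overlaps it — only the 254.27 mm² overlap (of its 312.14 mm²) is removed, clipping the outline — boundary = 94.91 mm. So its perimeter = 94.91 mm. Layer 62 is larger (94.91 vs 86.00 mm).

layer 62 (z = 9.3 mm)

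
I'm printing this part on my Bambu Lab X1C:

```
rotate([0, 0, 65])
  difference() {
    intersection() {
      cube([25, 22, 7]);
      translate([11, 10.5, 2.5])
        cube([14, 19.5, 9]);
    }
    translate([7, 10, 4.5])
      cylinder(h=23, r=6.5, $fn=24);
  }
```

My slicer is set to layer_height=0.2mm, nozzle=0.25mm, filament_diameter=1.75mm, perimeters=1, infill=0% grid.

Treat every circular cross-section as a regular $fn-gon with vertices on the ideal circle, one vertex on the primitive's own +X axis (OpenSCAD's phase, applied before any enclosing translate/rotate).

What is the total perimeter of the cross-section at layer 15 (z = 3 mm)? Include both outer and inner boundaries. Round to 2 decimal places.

At z = 3 mm: the 25×22 cube contributes its full rectangle (perimeter 94.00 mm); the cube at (11, 10.5) (footprint 14×19.5) is included at this height (perimeter 67.00 mm); Taking the intersection: the 14×19.5 cube at (11, 10.5) partially overlaps the 25×22 cube; clipping to the common part keeps 161.00 mm² — boundary = 51.00 mm; the cylinder at (7, 10) does not reach this height (z outside [4.5, 27.5]); Taking the first minus the rest: none of the subtracted shapes is present at this height, so the result so far is unchanged — boundary = 51.00 mm; (rotated 65° about Z; rotation is an isometry so areas/perimeters/island counts are preserved). Overall, the cross-section is a single solid region. Total boundary length (outer) = 51.00 mm.

51.00 mm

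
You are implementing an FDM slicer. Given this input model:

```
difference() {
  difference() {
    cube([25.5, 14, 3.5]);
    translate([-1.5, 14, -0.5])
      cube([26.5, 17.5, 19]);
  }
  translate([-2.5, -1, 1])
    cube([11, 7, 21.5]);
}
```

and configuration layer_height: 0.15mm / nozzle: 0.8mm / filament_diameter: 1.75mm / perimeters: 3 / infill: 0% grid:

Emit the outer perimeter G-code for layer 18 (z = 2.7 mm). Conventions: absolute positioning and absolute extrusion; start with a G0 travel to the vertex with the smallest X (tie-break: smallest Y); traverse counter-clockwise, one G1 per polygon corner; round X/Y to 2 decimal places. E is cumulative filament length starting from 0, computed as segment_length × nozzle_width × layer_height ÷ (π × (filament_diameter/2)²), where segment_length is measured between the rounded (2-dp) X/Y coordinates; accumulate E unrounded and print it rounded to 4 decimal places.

G0 X0.00 Y6.00 Z2.70
G1 X8.50 Y6.00 E0.4241
G1 X8.50 Y0.00 E0.7234
G1 X25.50 Y0.00 E1.5715
G1 X25.50 Y14.00 E2.2700
G1 X0.00 Y14.00 E3.5422
G1 X0.00 Y6.00 E3.9413

At z = 2.7 mm: the cube is present — its section is the full 25.5×14 rectangle; the cube at (-1.5, 14) is present — its section is the full 26.5×17.5 rectangle; After the difference (first − rest): starting from the 25.5×14 cube, the 26.5×17.5 cube at (-1.5, 14) misses the remaining region (no effect) — 1 connected region; the 11×7 cube at (-2.5, -1) contributes its full rectangle; Taking the first minus the rest: starting from that combined region, the 11×7 cube at (-2.5, -1) partially overlaps it — only the 51.00 mm² overlap (of its 77.00 mm²) is removed, clipping the outline — 1 connected region. The outline is a single polygon with 6 vertices. Extrusion per mm of travel: 0.8 × 0.15 / (π × 0.875²) = 0.049890. Accumulating E over each segment gives final E = 3.9413.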